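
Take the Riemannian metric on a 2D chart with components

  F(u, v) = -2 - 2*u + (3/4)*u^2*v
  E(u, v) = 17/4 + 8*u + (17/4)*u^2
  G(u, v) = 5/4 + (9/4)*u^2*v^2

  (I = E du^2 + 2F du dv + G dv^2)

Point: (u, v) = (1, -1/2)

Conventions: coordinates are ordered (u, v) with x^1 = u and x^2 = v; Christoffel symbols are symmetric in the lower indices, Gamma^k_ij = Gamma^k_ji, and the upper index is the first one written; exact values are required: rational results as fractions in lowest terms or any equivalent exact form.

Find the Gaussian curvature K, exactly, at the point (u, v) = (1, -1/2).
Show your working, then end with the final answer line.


E = 33/2, F = -35/8, G = 29/16, EG - F^2 = 689/64 at the point
E_u = 33/2, E_v = 0, F_u = -11/4, F_v = 3/4, G_u = 9/8, G_v = -9/4
E_vv = 0, F_uv = 3/2, G_uu = 9/8
Brioschi: K = (det M1 - det M2) / (EG - F^2)^2 with the standard first/second-derivative matrices M1, M2.
M1 = [[-E_vv/2 + F_uv - G_uu/2, E_u/2, F_u - E_v/2], [F_v - G_u/2, E, F], [G_v/2, F, G]] = [[15/16, 33/4, -11/4], [3/16, 33/2, -35/8], [-9/8, -35/8, 29/16]]; det M1 = -459/512
M2 = [[0, E_v/2, G_u/2], [E_v/2, E, F], [G_u/2, F, G]] = [[0, 0, 9/16], [0, 33/2, -35/8], [9/16, -35/8, 29/16]]; det M2 = -2673/512
det M1 - det M2 = 1107/256; K = 1107/256 / (689/64)^2 = 17712/474721

Answer: K = 17712/474721


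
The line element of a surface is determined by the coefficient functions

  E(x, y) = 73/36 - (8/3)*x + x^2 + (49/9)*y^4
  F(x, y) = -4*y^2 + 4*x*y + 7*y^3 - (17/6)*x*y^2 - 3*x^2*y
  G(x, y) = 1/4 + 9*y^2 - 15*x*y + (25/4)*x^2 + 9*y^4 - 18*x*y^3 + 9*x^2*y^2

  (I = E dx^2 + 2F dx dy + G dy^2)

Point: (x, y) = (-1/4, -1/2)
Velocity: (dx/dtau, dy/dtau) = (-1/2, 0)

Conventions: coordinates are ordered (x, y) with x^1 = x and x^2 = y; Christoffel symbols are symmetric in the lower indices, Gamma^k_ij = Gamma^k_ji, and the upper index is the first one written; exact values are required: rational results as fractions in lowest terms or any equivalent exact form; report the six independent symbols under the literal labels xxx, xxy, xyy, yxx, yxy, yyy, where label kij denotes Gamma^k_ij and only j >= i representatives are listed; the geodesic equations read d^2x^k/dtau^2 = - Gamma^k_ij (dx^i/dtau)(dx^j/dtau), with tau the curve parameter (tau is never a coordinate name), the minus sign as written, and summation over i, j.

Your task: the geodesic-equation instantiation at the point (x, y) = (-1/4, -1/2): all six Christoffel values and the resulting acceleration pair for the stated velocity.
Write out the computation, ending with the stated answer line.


E = 223/72, F = -53/48, G = 37/32 at the point
E_x = -19/6, E_y = -49/18, F_x = -83/24, F_y = 353/48, G_x = 11/2, G_y = -111/16
EG - F^2 = 907/384;  g^inv = (384/907) * [[37/32, 53/48], [53/48, 223/72]]
first-kind symbols [ij,l] = (1/2)(d_i g_jl + d_j g_il - d_l g_ij): [xx,x] = E_x/2 = -19/12, [xx,y] = F_x - E_y/2 = -151/72, [xy,x] = E_y/2 = -49/36, [xy,y] = G_x/2 = 11/4, [yy,x] = F_y - G_x/2 = 221/48, [yy,y] = G_y/2 = -111/32
Gamma^x_ij = (G*[ij,x] - F*[ij,y])/(EG - F^2), Gamma^y_ij = (E*[ij,y] - F*[ij,x])/(EG - F^2)
Gamma_xxx = -14330/8163, Gamma_xxy = 1685/2721, Gamma_xyy = 1147/1814, Gamma_yxx = -85472/24489, Gamma_yxy = 24242/8163, Gamma_yyy = -6520/2721
d^2x/dtau^2 = -(Gamma_xxx*(-1/2)^2 + 2*Gamma_xxy*(-1/2)*(0) + Gamma_xyy*(0)^2) = 7165/16326
d^2y/dtau^2 = -(Gamma_yxx*(-1/2)^2 + 2*Gamma_yxy*(-1/2)*(0) + Gamma_yyy*(0)^2) = 21368/24489

Answer: Gamma_xxx = -14330/8163, Gamma_xxy = 1685/2721, Gamma_xyy = 1147/1814, Gamma_yxx = -85472/24489, Gamma_yxy = 24242/8163, Gamma_yyy = -6520/2721; accelerations (d^2x/dtau^2, d^2y/dtau^2) = (7165/16326, 21368/24489)


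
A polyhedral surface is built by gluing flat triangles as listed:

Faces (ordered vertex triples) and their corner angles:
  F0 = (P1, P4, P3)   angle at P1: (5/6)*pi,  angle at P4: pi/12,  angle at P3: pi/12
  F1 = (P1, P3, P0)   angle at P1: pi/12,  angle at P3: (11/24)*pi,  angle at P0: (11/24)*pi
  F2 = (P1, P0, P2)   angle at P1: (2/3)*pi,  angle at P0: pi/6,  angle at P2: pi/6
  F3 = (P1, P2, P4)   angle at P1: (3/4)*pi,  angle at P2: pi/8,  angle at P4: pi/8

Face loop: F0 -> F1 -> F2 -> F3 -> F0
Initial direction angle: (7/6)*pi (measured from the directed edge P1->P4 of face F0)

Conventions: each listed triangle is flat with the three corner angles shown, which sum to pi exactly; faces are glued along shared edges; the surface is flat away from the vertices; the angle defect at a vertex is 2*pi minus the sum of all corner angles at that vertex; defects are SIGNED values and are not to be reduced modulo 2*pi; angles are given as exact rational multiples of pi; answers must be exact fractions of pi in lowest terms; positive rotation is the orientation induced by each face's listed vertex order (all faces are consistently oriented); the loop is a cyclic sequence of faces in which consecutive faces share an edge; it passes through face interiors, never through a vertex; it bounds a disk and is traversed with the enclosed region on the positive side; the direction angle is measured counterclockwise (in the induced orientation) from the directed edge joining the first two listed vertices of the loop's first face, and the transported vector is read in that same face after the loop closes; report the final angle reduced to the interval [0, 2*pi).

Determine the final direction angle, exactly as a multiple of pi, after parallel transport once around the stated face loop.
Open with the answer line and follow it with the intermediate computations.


Answer: final direction angle = (5/6)*pi

enclosed vertex P1: corner angles sum to (7/3)*pi, defect = 2*pi - (7/3)*pi = -pi/3
summing the enclosed defects onto the initial angle, mod 2*pi in the induced orientation:
final angle = (7/6)*pi - pi/3 = (5/6)*pi (mod 2*pi)


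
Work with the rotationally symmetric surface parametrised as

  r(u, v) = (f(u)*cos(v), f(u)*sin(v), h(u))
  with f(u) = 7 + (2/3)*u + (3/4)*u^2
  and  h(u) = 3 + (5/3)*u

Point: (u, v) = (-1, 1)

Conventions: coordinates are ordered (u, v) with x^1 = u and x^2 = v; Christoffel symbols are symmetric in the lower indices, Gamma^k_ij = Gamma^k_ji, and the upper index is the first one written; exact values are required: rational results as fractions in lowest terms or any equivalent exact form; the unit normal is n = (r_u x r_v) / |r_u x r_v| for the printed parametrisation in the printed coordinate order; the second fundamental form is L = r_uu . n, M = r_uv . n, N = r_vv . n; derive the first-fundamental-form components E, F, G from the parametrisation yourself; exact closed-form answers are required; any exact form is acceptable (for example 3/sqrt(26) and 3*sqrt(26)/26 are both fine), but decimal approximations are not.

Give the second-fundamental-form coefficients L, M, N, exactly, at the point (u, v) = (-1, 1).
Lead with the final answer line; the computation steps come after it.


Answer: L = -3*sqrt(5)/5, M = 0, N = 17*sqrt(5)/6

f = 85/12, f' = -5/6, f'' = 3/2, h' = 5/3, h'' = 0
E = 125/36, F = 0, G = 7225/144; answer radicand W^2 = 125/36
unnormalised second-form numerators: l = -5/2, m = 0, n = 425/36; L = l/sqrt(125/36), and similarly M = m/sqrt(W^2), N = n/sqrt(W^2)


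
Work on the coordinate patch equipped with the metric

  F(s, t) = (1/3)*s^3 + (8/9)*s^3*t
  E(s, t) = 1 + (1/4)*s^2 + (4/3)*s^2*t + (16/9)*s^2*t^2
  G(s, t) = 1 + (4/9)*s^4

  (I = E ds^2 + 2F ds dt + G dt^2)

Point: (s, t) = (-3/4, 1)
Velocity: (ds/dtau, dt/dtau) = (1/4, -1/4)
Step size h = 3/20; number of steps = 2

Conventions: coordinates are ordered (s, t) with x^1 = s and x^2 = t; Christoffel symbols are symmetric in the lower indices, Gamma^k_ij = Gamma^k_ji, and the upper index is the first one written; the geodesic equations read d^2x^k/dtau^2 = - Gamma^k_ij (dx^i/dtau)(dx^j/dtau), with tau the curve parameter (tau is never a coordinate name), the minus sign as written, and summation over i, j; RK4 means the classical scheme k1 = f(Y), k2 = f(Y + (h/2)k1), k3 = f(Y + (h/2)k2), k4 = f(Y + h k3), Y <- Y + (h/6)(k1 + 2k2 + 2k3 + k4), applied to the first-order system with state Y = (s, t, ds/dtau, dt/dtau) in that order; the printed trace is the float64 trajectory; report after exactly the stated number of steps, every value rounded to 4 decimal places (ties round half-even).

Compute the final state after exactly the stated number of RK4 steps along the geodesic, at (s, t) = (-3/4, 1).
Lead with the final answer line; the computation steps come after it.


Answer: s = -0.6698, t = 0.9236, ds/dtau = 0.2858, dt/dtau = -0.2595

f(Y) = (ds/dtau, dt/dtau, -Gamma^s_ij Y'^i Y'^j, -Gamma^t_ij Y'^i Y'^j) with the Gammas evaluated at the stage position; h = 0.150000; intermediate values shown to 6 dp
step 0: s = -0.7500, t = 1.0000, ds/dtau = 0.2500, dt/dtau = -0.2500
step 1:
  k1: at (s, t) = (-0.750000, 1.000000), (ds/dtau, dt/dtau) = (0.250000, -0.250000); Gamma_sss = -0.831615, Gamma_sst = 0.453608, Gamma_stt = 0.000000, Gamma_tss = 0.226804, Gamma_tst = -0.123711, Gamma_ttt = 0.000000; k1 = (0.250000, -0.250000, 0.108677, -0.029639)
  k2: at (s, t) = (-0.731250, 0.981250), (ds/dtau, dt/dtau) = (0.258151, -0.252223); Gamma_sss = -0.831540, Gamma_sst = 0.448342, Gamma_stt = 0.000000, Gamma_tss = 0.224171, Gamma_tst = -0.120866, Gamma_ttt = 0.000000; k2 = (0.258151, -0.252223, 0.113800, -0.030679)
  k3: at (s, t) = (-0.730639, 0.981083), (ds/dtau, dt/dtau) = (0.258535, -0.252301); Gamma_sss = -0.831733, Gamma_sst = 0.448126, Gamma_stt = 0.000000, Gamma_tss = 0.224063, Gamma_tst = -0.120722, Gamma_ttt = 0.000000; k3 = (0.258535, -0.252301, 0.114055, -0.030726)
  k4: at (s, t) = (-0.711220, 0.962155), (ds/dtau, dt/dtau) = (0.267108, -0.254609); Gamma_sss = -0.830661, Gamma_sst = 0.441820, Gamma_stt = 0.000000, Gamma_tss = 0.220910, Gamma_tst = -0.117500, Gamma_ttt = 0.000000; k4 = (0.267108, -0.254609, 0.119360, -0.031743)
  Y <- Y + (h/6)(k1 + 2k2 + 2k3 + k4): s = -0.7112, t = 0.9622, ds/dtau = 0.2671, dt/dtau = -0.2546
step 2:
  k1: at (s, t) = (-0.711238, 0.962159), (ds/dtau, dt/dtau) = (0.267094, -0.254605); Gamma_sss = -0.830655, Gamma_sst = 0.441828, Gamma_stt = 0.000000, Gamma_tss = 0.220914, Gamma_tst = -0.117505, Gamma_ttt = 0.000000; k1 = (0.267094, -0.254605, 0.119350, -0.031741)
  k2: at (s, t) = (-0.691206, 0.943063), (ds/dtau, dt/dtau) = (0.276045, -0.256985); Gamma_sss = -0.828394, Gamma_sst = 0.434418, Gamma_stt = 0.000000, Gamma_tss = 0.217209, Gamma_tst = -0.113907, Gamma_ttt = 0.000000; k2 = (0.276045, -0.256985, 0.124759, -0.032712)
  k3: at (s, t) = (-0.690535, 0.942885), (ds/dtau, dt/dtau) = (0.276451, -0.257058); Gamma_sss = -0.828541, Gamma_sst = 0.434132, Gamma_stt = 0.000000, Gamma_tss = 0.217066, Gamma_tst = -0.113737, Gamma_ttt = 0.000000; k3 = (0.276451, -0.257058, 0.125023, -0.032754)
  k4: at (s, t) = (-0.669770, 0.923600), (ds/dtau, dt/dtau) = (0.285847, -0.259518); Gamma_sss = -0.824857, Gamma_sst = 0.425431, Gamma_stt = 0.000000, Gamma_tss = 0.212716, Gamma_tst = -0.109711, Gamma_ttt = 0.000000; k4 = (0.285847, -0.259518, 0.130517, -0.033658)
  Y <- Y + (h/6)(k1 + 2k2 + 2k3 + k4): s = -0.6698, t = 0.9236, ds/dtau = 0.2858, dt/dtau = -0.2595


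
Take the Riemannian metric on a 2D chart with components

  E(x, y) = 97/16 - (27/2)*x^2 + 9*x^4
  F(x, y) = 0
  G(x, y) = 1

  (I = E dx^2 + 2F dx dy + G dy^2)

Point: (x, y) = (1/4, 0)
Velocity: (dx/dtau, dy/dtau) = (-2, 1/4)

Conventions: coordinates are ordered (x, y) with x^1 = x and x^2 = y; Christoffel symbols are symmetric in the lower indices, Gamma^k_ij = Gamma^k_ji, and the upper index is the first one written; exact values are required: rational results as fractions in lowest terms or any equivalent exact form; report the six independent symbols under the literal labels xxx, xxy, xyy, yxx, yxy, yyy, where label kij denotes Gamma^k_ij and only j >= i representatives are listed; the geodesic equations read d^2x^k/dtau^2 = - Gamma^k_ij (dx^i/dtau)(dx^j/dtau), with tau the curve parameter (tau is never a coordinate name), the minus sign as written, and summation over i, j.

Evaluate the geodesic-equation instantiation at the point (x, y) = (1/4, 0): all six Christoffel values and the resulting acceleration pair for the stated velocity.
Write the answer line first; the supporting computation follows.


Answer: Gamma_xxx = -792/1345, Gamma_xxy = 0, Gamma_xyy = 0, Gamma_yxx = 0, Gamma_yxy = 0, Gamma_yyy = 0; accelerations (d^2x/dtau^2, d^2y/dtau^2) = (3168/1345, 0)

E = 1345/256, F = 0, G = 1 at the point
E_x = -99/16, E_y = 0, F_x = 0, F_y = 0, G_x = 0, G_y = 0
EG - F^2 = 1345/256;  g^inv = (256/1345) * [[1, 0], [0, 1345/256]]
first-kind symbols [ij,l] = (1/2)(d_i g_jl + d_j g_il - d_l g_ij): [xx,x] = E_x/2 = -99/32, [xx,y] = F_x - E_y/2 = 0, [xy,x] = E_y/2 = 0, [xy,y] = G_x/2 = 0, [yy,x] = F_y - G_x/2 = 0, [yy,y] = G_y/2 = 0
Gamma^x_ij = (G*[ij,x] - F*[ij,y])/(EG - F^2), Gamma^y_ij = (E*[ij,y] - F*[ij,x])/(EG - F^2)
Gamma_xxx = -792/1345, Gamma_xxy = 0, Gamma_xyy = 0, Gamma_yxx = 0, Gamma_yxy = 0, Gamma_yyy = 0
d^2x/dtau^2 = -(Gamma_xxx*(-2)^2 + 2*Gamma_xxy*(-2)*(1/4) + Gamma_xyy*(1/4)^2) = 3168/1345
d^2y/dtau^2 = -(Gamma_yxx*(-2)^2 + 2*Gamma_yxy*(-2)*(1/4) + Gamma_yyy*(1/4)^2) = 0


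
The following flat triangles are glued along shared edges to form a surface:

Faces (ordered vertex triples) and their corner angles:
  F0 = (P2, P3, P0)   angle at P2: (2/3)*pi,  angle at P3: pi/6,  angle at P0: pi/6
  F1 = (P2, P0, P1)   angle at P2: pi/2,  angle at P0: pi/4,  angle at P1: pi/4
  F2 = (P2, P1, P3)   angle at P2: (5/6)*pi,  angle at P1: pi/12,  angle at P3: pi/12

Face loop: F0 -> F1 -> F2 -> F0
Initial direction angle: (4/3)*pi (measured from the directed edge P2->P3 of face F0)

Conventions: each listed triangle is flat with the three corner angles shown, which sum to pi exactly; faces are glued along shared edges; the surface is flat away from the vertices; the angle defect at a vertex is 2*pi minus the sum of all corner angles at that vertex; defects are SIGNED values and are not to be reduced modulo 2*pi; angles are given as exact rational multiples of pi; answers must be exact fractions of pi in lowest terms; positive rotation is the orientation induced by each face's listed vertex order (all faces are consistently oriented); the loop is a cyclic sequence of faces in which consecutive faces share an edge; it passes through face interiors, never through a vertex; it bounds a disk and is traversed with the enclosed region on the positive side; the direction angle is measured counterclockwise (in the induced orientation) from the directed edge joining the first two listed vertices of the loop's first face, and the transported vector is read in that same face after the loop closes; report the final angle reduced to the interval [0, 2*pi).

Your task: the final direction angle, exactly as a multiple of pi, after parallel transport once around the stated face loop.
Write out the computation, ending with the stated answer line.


enclosed vertex P2: corner angles sum to 2*pi, defect = 2*pi - 2*pi = 0
transport around the loop rotates by the sum of enclosed defects; add to the initial angle mod 2*pi
final angle = (4/3)*pi + 0 = (4/3)*pi (mod 2*pi)

Answer: final direction angle = (4/3)*pi


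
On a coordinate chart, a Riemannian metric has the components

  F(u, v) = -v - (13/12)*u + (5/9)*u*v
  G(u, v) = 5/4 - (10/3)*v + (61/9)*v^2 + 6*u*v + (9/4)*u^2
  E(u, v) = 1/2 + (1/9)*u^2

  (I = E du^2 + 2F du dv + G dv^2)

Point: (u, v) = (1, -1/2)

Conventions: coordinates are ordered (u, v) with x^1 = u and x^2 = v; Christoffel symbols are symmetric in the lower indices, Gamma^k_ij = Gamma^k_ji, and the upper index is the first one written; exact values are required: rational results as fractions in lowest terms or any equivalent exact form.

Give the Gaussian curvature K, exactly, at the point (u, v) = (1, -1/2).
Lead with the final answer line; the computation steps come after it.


Answer: K = -99504/54289

E = 11/18, F = -31/36, G = 139/36, EG - F^2 = 233/144 at the point
E_u = 2/9, E_v = 0, F_u = -49/36, F_v = -4/9, G_u = 3/2, G_v = -37/9
E_vv = 0, F_uv = 5/9, G_uu = 9/2
Brioschi: K = (det M1 - det M2) / (EG - F^2)^2 with the standard first/second-derivative matrices M1, M2.
M1 = [[-E_vv/2 + F_uv - G_uu/2, E_u/2, F_u - E_v/2], [F_v - G_u/2, E, F], [G_v/2, F, G]] = [[-61/36, 1/9, -49/36], [-43/36, 11/18, -31/36], [-37/18, -31/36, 139/36]]; det M1 = -1481/288
M2 = [[0, E_v/2, G_u/2], [E_v/2, E, F], [G_u/2, F, G]] = [[0, 0, 3/4], [0, 11/18, -31/36], [3/4, -31/36, 139/36]]; det M2 = -11/32
det M1 - det M2 = -691/144; K = -691/144 / (233/144)^2 = -99504/54289


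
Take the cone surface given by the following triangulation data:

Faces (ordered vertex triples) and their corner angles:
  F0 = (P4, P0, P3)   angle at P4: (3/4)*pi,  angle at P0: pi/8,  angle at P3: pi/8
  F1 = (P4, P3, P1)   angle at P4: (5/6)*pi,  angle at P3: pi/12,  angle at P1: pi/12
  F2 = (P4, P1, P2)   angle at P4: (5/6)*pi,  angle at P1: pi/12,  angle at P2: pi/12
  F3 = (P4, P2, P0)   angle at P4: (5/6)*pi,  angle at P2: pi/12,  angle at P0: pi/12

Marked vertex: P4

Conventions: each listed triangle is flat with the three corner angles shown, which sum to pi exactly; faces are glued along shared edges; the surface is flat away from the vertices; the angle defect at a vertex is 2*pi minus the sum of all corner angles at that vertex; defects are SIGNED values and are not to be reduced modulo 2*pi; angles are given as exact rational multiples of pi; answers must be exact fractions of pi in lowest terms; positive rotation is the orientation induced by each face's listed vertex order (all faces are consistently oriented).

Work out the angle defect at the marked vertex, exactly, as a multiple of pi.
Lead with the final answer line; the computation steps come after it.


Answer: defect(P4) = (-5/4)*pi

Sum of corner angles at P4: (13/4)*pi
defect = 2*pi - (13/4)*pi


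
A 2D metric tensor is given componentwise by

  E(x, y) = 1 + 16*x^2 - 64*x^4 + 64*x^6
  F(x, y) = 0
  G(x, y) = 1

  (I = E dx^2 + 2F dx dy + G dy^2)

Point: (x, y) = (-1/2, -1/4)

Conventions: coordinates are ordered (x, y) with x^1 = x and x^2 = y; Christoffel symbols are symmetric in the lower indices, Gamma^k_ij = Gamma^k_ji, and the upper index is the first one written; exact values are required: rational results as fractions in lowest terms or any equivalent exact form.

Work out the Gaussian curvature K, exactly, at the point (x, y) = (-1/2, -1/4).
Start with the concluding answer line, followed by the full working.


Answer: K = 0

E = 2, F = 0, G = 1, EG - F^2 = 2 at the point
E_x = 4, E_y = 0, F_x = 0, F_y = 0, G_x = 0, G_y = 0
E_yy = 0, F_xy = 0, G_xx = 0
Evaluate Brioschi's two determinant matrices M1, M2 and divide by (EG - F^2)^2.
M1 = [[-E_yy/2 + F_xy - G_xx/2, E_x/2, F_x - E_y/2], [F_y - G_x/2, E, F], [G_y/2, F, G]] = [[0, 2, 0], [0, 2, 0], [0, 0, 1]]; det M1 = 0
M2 = [[0, E_y/2, G_x/2], [E_y/2, E, F], [G_x/2, F, G]] = [[0, 0, 0], [0, 2, 0], [0, 0, 1]]; det M2 = 0
det M1 - det M2 = 0; K = 0 / (2)^2 = 0


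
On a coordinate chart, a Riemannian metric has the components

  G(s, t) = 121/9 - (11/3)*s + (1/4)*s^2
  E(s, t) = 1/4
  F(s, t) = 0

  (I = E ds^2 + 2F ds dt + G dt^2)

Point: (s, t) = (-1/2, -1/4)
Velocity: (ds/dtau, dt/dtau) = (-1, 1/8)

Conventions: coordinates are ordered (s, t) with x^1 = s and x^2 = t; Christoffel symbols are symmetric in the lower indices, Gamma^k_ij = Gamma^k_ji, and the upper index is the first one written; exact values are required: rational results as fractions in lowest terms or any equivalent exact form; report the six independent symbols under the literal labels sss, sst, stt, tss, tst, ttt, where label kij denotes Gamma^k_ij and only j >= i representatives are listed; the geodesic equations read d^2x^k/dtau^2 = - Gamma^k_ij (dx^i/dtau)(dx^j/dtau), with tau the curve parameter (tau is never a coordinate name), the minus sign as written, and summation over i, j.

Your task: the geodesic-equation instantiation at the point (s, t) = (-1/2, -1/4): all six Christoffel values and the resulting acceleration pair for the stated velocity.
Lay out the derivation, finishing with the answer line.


E = 1/4, F = 0, G = 2209/144 at the point
E_s = 0, E_t = 0, F_s = 0, F_t = 0, G_s = -47/12, G_t = 0
EG - F^2 = 2209/576;  g^inv = (576/2209) * [[2209/144, 0], [0, 1/4]]
first-kind symbols [ij,l] = (1/2)(d_i g_jl + d_j g_il - d_l g_ij): [ss,s] = E_s/2 = 0, [ss,t] = F_s - E_t/2 = 0, [st,s] = E_t/2 = 0, [st,t] = G_s/2 = -47/24, [tt,s] = F_t - G_s/2 = 47/24, [tt,t] = G_t/2 = 0
Gamma^s_ij = (G*[ij,s] - F*[ij,t])/(EG - F^2), Gamma^t_ij = (E*[ij,t] - F*[ij,s])/(EG - F^2)
Gamma_sss = 0, Gamma_sst = 0, Gamma_stt = 47/6, Gamma_tss = 0, Gamma_tst = -6/47, Gamma_ttt = 0
d^2s/dtau^2 = -(Gamma_sss*(-1)^2 + 2*Gamma_sst*(-1)*(1/8) + Gamma_stt*(1/8)^2) = -47/384
d^2t/dtau^2 = -(Gamma_tss*(-1)^2 + 2*Gamma_tst*(-1)*(1/8) + Gamma_ttt*(1/8)^2) = -3/94

Answer: Gamma_sss = 0, Gamma_sst = 0, Gamma_stt = 47/6, Gamma_tss = 0, Gamma_tst = -6/47, Gamma_ttt = 0; accelerations (d^2s/dtau^2, d^2t/dtau^2) = (-47/384, -3/94)


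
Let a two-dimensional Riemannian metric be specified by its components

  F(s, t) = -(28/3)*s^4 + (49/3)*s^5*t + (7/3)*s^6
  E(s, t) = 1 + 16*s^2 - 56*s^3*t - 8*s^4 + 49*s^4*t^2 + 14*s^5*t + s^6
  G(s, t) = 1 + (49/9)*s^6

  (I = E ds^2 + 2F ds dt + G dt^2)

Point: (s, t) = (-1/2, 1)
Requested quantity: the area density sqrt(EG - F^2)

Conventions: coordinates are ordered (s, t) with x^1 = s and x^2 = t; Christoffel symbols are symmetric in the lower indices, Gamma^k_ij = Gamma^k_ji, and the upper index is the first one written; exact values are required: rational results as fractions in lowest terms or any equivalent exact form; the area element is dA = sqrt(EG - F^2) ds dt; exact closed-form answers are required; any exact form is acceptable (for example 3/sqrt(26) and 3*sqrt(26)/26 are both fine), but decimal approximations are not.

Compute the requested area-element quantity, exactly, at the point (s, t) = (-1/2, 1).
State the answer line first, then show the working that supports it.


Answer: sqrt(EG - F^2) = sqrt(8194)/24

E = 905/64, F = -203/192, G = 625/576; EG - F^2 = 4097/288


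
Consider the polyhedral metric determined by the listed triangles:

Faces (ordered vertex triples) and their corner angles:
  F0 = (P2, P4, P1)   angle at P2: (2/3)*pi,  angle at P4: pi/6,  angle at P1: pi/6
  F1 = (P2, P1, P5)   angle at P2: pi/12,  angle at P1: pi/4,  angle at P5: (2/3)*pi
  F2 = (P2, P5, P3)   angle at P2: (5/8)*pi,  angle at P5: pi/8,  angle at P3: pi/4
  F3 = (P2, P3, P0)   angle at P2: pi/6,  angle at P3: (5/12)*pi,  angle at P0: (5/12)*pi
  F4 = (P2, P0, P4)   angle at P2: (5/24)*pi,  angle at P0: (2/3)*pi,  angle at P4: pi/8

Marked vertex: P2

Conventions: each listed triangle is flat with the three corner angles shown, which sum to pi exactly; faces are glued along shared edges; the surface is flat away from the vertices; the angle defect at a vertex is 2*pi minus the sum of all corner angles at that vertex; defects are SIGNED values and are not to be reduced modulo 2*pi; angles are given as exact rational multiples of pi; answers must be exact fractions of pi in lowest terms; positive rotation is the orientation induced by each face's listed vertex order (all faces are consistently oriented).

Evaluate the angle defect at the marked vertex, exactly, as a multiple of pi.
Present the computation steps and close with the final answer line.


Sum of corner angles at P2: (7/4)*pi
defect = 2*pi - (7/4)*pi

Answer: defect(P2) = pi/4


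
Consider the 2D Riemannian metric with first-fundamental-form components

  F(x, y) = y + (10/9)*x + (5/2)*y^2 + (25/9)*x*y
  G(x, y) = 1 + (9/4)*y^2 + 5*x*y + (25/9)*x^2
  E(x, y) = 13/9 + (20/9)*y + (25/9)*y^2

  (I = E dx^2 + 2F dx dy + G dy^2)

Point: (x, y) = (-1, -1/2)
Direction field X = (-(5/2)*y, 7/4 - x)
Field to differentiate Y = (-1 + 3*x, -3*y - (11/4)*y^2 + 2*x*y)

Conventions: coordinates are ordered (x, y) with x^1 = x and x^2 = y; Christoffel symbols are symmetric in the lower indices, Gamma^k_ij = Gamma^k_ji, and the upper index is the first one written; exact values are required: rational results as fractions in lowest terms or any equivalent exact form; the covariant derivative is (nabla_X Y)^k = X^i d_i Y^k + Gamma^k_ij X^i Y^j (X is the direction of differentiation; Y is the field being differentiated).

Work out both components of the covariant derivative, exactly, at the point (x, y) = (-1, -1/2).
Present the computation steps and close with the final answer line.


E = 37/36, F = 29/72, G = 985/144 at the point
E_x = 0, E_y = -5/9, F_x = -5/18, F_y = -77/18, G_x = -145/18, G_y = -29/4
EG - F^2 = 989/144;  g^inv = (144/989) * [[985/144, -29/72], [-29/72, 37/36]]
first-kind symbols [ij,l] = (1/2)(d_i g_jl + d_j g_il - d_l g_ij): [xx,x] = E_x/2 = 0, [xx,y] = F_x - E_y/2 = 0, [xy,x] = E_y/2 = -5/18, [xy,y] = G_x/2 = -145/36, [yy,x] = F_y - G_x/2 = -1/4, [yy,y] = G_y/2 = -29/8
Gamma^x_ij = (G*[ij,x] - F*[ij,y])/(EG - F^2), Gamma^y_ij = (E*[ij,y] - F*[ij,x])/(EG - F^2)
Gamma_xxx = 0, Gamma_xxy = -40/989, Gamma_xyy = -36/989, Gamma_yxx = 0, Gamma_yxy = -580/989, Gamma_yyy = -522/989
X = (5/4, 11/4), Y = (-4, 29/16) at the point

Answer: (nabla_X Y)^x = 62059/15824, (nabla_X Y)^y = -156531/31648


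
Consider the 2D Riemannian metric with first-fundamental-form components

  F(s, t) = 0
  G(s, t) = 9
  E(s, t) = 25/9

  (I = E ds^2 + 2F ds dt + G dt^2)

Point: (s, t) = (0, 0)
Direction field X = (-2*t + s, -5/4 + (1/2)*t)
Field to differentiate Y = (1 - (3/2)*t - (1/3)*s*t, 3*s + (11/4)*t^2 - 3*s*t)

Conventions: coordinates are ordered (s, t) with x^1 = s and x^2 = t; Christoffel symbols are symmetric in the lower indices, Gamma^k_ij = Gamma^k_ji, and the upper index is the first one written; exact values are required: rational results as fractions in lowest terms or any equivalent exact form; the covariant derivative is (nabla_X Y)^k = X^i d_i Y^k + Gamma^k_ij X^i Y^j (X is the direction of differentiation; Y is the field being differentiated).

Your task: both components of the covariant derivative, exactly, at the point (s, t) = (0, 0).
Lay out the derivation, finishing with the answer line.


E = 25/9, F = 0, G = 9 at the point
E_s = 0, E_t = 0, F_s = 0, F_t = 0, G_s = 0, G_t = 0
EG - F^2 = 25;  g^inv = (1/25) * [[9, 0], [0, 25/9]]
first-kind symbols [ij,l] = (1/2)(d_i g_jl + d_j g_il - d_l g_ij): [ss,s] = E_s/2 = 0, [ss,t] = F_s - E_t/2 = 0, [st,s] = E_t/2 = 0, [st,t] = G_s/2 = 0, [tt,s] = F_t - G_s/2 = 0, [tt,t] = G_t/2 = 0
Gamma^s_ij = (G*[ij,s] - F*[ij,t])/(EG - F^2), Gamma^t_ij = (E*[ij,t] - F*[ij,s])/(EG - F^2)
Gamma_sss = 0, Gamma_sst = 0, Gamma_stt = 0, Gamma_tss = 0, Gamma_tst = 0, Gamma_ttt = 0
X = (0, -5/4), Y = (1, 0) at the point

Answer: (nabla_X Y)^s = 15/8, (nabla_X Y)^t = 0


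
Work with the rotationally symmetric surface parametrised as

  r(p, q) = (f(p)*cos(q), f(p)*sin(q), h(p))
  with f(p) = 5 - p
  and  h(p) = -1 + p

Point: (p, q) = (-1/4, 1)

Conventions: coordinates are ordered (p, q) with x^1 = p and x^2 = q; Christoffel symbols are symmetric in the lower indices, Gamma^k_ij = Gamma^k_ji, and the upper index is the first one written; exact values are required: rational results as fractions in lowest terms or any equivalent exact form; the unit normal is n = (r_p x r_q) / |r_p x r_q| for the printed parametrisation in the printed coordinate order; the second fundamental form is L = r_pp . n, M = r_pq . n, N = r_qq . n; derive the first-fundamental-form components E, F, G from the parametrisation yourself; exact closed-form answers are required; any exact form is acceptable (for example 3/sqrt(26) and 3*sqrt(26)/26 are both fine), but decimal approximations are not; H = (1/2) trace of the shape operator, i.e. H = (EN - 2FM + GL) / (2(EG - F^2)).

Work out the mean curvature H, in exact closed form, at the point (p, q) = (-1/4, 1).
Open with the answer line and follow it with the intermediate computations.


Answer: H = sqrt(2)/21

f = 21/4, f' = -1, f'' = 0, h' = 1, h'' = 0
E = 2, F = 0, G = 441/16; answer radicand W^2 = 2
unnormalised second-form numerators: l = 0, m = 0, n = 21/4; L = l/sqrt(2), and similarly M = m/sqrt(W^2), N = n/sqrt(W^2)
H = (E*n - 2*F*m + G*l) / (2*(EG - F^2)*sqrt(W^2)); E*n - 2*F*m + G*l = 21/2, EG - F^2 = 441/8, so H = (2/21)/sqrt(2)


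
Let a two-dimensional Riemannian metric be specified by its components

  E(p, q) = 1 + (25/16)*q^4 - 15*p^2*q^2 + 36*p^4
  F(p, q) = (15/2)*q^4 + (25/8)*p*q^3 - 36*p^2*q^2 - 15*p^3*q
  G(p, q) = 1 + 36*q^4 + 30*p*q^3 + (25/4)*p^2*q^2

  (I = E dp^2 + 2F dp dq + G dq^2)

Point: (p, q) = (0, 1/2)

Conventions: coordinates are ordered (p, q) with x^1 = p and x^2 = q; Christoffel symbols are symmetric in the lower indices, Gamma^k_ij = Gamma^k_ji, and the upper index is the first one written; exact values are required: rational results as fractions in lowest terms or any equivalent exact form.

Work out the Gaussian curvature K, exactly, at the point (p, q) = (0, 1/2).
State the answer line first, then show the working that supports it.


Answer: K = -102400/734449

E = 281/256, F = 15/32, G = 13/4, EG - F^2 = 857/256 at the point
E_p = 0, E_q = 25/32, F_p = 25/64, F_q = 15/4, G_p = 15/4, G_q = 18
E_qq = 75/16, F_pq = 75/32, G_pp = 25/8
Apply the Brioschi formula K = (det M1 - det M2)/(EG - F^2)^2 over the derivative matrices of E, F, G.
M1 = [[-E_qq/2 + F_pq - G_pp/2, E_p/2, F_p - E_q/2], [F_q - G_p/2, E, F], [G_q/2, F, G]] = [[-25/16, 0, 0], [15/8, 281/256, 15/32], [9, 15/32, 13/4]]; det M1 = -21425/4096
M2 = [[0, E_q/2, G_p/2], [E_q/2, E, F], [G_p/2, F, G]] = [[0, 25/64, 15/8], [25/64, 281/256, 15/32], [15/8, 15/32, 13/4]]; det M2 = -15025/4096
det M1 - det M2 = -25/16; K = -25/16 / (857/256)^2 = -102400/734449


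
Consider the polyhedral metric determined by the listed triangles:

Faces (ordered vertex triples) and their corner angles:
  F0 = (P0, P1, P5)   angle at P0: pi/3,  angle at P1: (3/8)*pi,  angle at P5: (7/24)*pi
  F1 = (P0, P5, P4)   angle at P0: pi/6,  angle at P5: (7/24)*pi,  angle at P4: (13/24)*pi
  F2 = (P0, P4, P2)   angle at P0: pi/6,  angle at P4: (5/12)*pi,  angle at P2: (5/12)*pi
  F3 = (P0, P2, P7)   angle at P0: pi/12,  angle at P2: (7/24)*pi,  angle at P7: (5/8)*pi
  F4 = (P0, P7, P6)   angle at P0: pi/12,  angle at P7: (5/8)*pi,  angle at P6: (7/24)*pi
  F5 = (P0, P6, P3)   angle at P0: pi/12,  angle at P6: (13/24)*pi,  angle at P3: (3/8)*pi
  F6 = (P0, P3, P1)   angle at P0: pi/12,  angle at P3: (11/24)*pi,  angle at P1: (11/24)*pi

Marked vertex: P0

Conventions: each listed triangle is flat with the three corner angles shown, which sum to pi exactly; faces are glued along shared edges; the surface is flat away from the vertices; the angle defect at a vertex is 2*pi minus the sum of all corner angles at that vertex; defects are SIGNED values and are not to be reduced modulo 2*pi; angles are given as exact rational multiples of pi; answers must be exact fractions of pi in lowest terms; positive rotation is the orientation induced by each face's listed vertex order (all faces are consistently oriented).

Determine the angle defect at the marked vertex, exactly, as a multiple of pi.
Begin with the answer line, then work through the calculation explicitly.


Answer: defect(P0) = pi

Sum of corner angles at P0: pi
defect = 2*pi - pi


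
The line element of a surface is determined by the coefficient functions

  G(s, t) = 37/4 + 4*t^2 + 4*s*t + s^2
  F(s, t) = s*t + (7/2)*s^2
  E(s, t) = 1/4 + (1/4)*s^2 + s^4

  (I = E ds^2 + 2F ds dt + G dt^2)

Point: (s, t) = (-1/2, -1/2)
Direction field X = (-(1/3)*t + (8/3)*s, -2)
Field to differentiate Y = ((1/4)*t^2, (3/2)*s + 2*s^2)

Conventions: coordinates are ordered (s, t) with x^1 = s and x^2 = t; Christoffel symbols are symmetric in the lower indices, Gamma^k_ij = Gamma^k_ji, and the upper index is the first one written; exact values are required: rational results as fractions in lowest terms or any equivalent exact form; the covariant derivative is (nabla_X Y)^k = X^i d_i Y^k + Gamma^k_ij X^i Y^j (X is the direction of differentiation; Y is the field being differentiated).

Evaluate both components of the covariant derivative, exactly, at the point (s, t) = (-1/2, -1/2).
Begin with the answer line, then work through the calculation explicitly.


Answer: (nabla_X Y)^s = 315/104, (nabla_X Y)^t = 87/416

E = 3/8, F = 9/8, G = 23/2 at the point
E_s = -3/4, E_t = 0, F_s = -4, F_t = -1/2, G_s = -3, G_t = -6
EG - F^2 = 195/64;  g^inv = (64/195) * [[23/2, -9/8], [-9/8, 3/8]]
first-kind symbols [ij,l] = (1/2)(d_i g_jl + d_j g_il - d_l g_ij): [ss,s] = E_s/2 = -3/8, [ss,t] = F_s - E_t/2 = -4, [st,s] = E_t/2 = 0, [st,t] = G_s/2 = -3/2, [tt,s] = F_t - G_s/2 = 1, [tt,t] = G_t/2 = -3
Gamma^s_ij = (G*[ij,s] - F*[ij,t])/(EG - F^2), Gamma^t_ij = (E*[ij,t] - F*[ij,s])/(EG - F^2)
Gamma_sss = 4/65, Gamma_sst = 36/65, Gamma_stt = 952/195, Gamma_tss = -23/65, Gamma_tst = -12/65, Gamma_ttt = -48/65
X = (-7/6, -2), Y = (1/16, -1/4) at the point


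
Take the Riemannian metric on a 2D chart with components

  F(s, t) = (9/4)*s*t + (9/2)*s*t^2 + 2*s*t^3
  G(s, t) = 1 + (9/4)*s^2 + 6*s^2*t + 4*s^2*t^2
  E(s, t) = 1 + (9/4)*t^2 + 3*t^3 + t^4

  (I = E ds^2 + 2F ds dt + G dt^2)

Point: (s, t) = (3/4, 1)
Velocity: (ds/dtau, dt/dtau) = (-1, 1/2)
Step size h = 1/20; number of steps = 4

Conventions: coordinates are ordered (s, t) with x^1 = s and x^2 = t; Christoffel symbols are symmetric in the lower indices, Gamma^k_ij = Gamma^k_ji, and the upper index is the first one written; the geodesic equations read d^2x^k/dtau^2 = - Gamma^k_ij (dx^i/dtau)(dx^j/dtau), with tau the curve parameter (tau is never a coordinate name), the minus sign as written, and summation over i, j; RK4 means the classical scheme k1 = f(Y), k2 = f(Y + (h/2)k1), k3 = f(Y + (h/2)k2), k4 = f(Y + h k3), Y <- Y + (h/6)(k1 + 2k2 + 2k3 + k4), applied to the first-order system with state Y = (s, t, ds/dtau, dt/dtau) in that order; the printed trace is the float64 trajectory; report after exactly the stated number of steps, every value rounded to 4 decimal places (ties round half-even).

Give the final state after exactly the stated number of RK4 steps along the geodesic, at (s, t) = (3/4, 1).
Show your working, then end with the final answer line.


f(Y) = (ds/dtau, dt/dtau, -Gamma^s_ij Y'^i Y'^j, -Gamma^t_ij Y'^i Y'^j) with the Gammas evaluated at the stage position; h = 0.050000; intermediate values shown to 6 dp
step 0: s = 0.7500, t = 1.0000, ds/dtau = -1.0000, dt/dtau = 0.5000
step 1:
  k1: at (s, t) = (0.750000, 1.000000), (ds/dtau, dt/dtau) = (-1.000000, 0.500000); Gamma_sss = 0.000000, Gamma_sst = 0.618785, Gamma_stt = 0.265193, Gamma_tss = 0.000000, Gamma_tst = 0.649724, Gamma_ttt = 0.278453; k1 = (-1.000000, 0.500000, 0.552486, 0.580110)
  k2: at (s, t) = (0.725000, 1.012500), (ds/dtau, dt/dtau) = (-0.986188, 0.514503); Gamma_sss = 0.000000, Gamma_sst = 0.640397, Gamma_stt = 0.263426, Gamma_tss = 0.000000, Gamma_tst = 0.643347, Gamma_ttt = 0.264639; k2 = (-0.986188, 0.514503, 0.580138, 0.582810)
  k3: at (s, t) = (0.725345, 1.012863), (ds/dtau, dt/dtau) = (-0.985497, 0.514570); Gamma_sss = 0.000000, Gamma_sst = 0.640145, Gamma_stt = 0.263393, Gamma_tss = 0.000000, Gamma_tst = 0.643210, Gamma_ttt = 0.264654; k3 = (-0.985497, 0.514570, 0.579503, 0.582277)
  k4: at (s, t) = (0.700725, 1.025729), (ds/dtau, dt/dtau) = (-0.971025, 0.529114); Gamma_sss = 0.000000, Gamma_sst = 0.661695, Gamma_stt = 0.261113, Gamma_tss = 0.000000, Gamma_tst = 0.635614, Gamma_ttt = 0.250821; k4 = (-0.971025, 0.529114, 0.606833, 0.582914)
  Y <- Y + (h/6)(k1 + 2k2 + 2k3 + k4): s = 0.7007, t = 1.0257, ds/dtau = -0.9710, dt/dtau = 0.5291
step 2:
  k1: at (s, t) = (0.700713, 1.025727), (ds/dtau, dt/dtau) = (-0.971012, 0.529110); Gamma_sss = 0.000000, Gamma_sst = 0.661705, Gamma_stt = 0.261113, Gamma_tss = 0.000000, Gamma_tst = 0.635613, Gamma_ttt = 0.250817; k1 = (-0.971012, 0.529110, 0.606830, 0.582902)
  k2: at (s, t) = (0.676438, 1.038955), (ds/dtau, dt/dtau) = (-0.955841, 0.543683); Gamma_sss = 0.000000, Gamma_sst = 0.683131, Gamma_stt = 0.258305, Gamma_tss = 0.000000, Gamma_tst = 0.626772, Gamma_ttt = 0.236994; k2 = (-0.955841, 0.543683, 0.633658, 0.581381)
  k3: at (s, t) = (0.676817, 1.039319), (ds/dtau, dt/dtau) = (-0.955170, 0.543645); Gamma_sss = 0.000000, Gamma_sst = 0.682825, Gamma_stt = 0.258281, Gamma_tss = 0.000000, Gamma_tst = 0.626660, Gamma_ttt = 0.237037; k3 = (-0.955170, 0.543645, 0.632810, 0.580760)
  k4: at (s, t) = (0.652955, 1.052909), (ds/dtau, dt/dtau) = (-0.939371, 0.558148); Gamma_sss = 0.000000, Gamma_sst = 0.703947, Gamma_stt = 0.254947, Gamma_tss = 0.000000, Gamma_tst = 0.616596, Gamma_ttt = 0.223311; k4 = (-0.939371, 0.558148, 0.658747, 0.577004)
  Y <- Y + (h/6)(k1 + 2k2 + 2k3 + k4): s = 0.6529, t = 1.0529, ds/dtau = -0.9394, dt/dtau = 0.5581
step 3:
  k1: at (s, t) = (0.652943, 1.052910), (ds/dtau, dt/dtau) = (-0.939357, 0.558145); Gamma_sss = 0.000000, Gamma_sst = 0.703957, Gamma_stt = 0.254946, Gamma_tss = 0.000000, Gamma_tst = 0.616593, Gamma_ttt = 0.223306; k1 = (-0.939357, 0.558145, 0.658743, 0.576991)
  k2: at (s, t) = (0.629459, 1.066863), (ds/dtau, dt/dtau) = (-0.922889, 0.572570); Gamma_sss = 0.000000, Gamma_sst = 0.724705, Gamma_stt = 0.251077, Gamma_tss = 0.000000, Gamma_tst = 0.605299, Gamma_ttt = 0.209708; k2 = (-0.922889, 0.572570, 0.683583, 0.570952)
  k3: at (s, t) = (0.629871, 1.067224), (ds/dtau, dt/dtau) = (-0.922268, 0.572419); Gamma_sss = 0.000000, Gamma_sst = 0.724346, Gamma_stt = 0.251067, Gamma_tss = 0.000000, Gamma_tst = 0.605225, Gamma_ttt = 0.209778; k3 = (-0.922268, 0.572419, 0.682533, 0.570289)
  k4: at (s, t) = (0.606830, 1.081531), (ds/dtau, dt/dtau) = (-0.905231, 0.586659); Gamma_sss = 0.000000, Gamma_sst = 0.744540, Gamma_stt = 0.246684, Gamma_tss = 0.000000, Gamma_tst = 0.592766, Gamma_ttt = 0.196398; k4 = (-0.905231, 0.586659, 0.705893, 0.561997)
  Y <- Y + (h/6)(k1 + 2k2 + 2k3 + k4): s = 0.6068, t = 1.0815, ds/dtau = -0.9052, dt/dtau = 0.5867
step 4:
  k1: at (s, t) = (0.606819, 1.081533), (ds/dtau, dt/dtau) = (-0.905217, 0.586657); Gamma_sss = 0.000000, Gamma_sst = 0.744550, Gamma_stt = 0.246682, Gamma_tss = 0.000000, Gamma_tst = 0.592762, Gamma_ttt = 0.196392; k1 = (-0.905217, 0.586657, 0.705889, 0.561983)
  k2: at (s, t) = (0.584189, 1.096199), (ds/dtau, dt/dtau) = (-0.887570, 0.600707); Gamma_sss = 0.000000, Gamma_sst = 0.764116, Gamma_stt = 0.241788, Gamma_tss = 0.000000, Gamma_tst = 0.579154, Gamma_ttt = 0.183260; k2 = (-0.887570, 0.600707, 0.727558, 0.551444)
  k3: at (s, t) = (0.584630, 1.096551), (ds/dtau, dt/dtau) = (-0.887028, 0.600443); Gamma_sss = 0.000000, Gamma_sst = 0.763711, Gamma_stt = 0.241796, Gamma_tss = 0.000000, Gamma_tst = 0.579130, Gamma_ttt = 0.183356; k3 = (-0.887028, 0.600443, 0.726345, 0.550795)
  k4: at (s, t) = (0.562468, 1.111555), (ds/dtau, dt/dtau) = (-0.868900, 0.614197); Gamma_sss = 0.000000, Gamma_sst = 0.782484, Gamma_stt = 0.236427, Gamma_tss = 0.000000, Gamma_tst = 0.564480, Gamma_ttt = 0.170557; k4 = (-0.868900, 0.614197, 0.745995, 0.538158)
  Y <- Y + (h/6)(k1 + 2k2 + 2k3 + k4): s = 0.5625, t = 1.1116, ds/dtau = -0.8689, dt/dtau = 0.6142

Answer: s = 0.5625, t = 1.1116, ds/dtau = -0.8689, dt/dtau = 0.6142


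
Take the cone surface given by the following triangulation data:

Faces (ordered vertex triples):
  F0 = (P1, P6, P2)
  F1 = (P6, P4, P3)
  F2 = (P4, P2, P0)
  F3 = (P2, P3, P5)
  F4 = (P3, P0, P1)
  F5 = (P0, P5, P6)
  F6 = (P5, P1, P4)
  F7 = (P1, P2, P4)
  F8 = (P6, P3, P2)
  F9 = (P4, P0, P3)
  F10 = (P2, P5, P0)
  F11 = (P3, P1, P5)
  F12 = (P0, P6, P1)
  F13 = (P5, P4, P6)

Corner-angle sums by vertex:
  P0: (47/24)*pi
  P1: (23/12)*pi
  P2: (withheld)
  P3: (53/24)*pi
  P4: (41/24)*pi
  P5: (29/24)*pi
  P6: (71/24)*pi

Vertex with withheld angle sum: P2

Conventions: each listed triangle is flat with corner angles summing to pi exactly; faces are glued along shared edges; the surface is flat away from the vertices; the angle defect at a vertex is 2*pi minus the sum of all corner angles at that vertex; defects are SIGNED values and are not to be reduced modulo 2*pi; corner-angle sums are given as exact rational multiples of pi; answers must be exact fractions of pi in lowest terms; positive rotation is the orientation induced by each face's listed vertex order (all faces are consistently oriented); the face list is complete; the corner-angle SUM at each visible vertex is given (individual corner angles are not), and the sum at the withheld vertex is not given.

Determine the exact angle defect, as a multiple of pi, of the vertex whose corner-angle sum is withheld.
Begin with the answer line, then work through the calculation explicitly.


Answer: defect(P2) = -pi/24

V = 7, E = 21, F = 14; chi = V - E + F = 0
Gauss-Bonnet: total defect = 2*pi*chi = 0; visible defects sum to pi/24
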